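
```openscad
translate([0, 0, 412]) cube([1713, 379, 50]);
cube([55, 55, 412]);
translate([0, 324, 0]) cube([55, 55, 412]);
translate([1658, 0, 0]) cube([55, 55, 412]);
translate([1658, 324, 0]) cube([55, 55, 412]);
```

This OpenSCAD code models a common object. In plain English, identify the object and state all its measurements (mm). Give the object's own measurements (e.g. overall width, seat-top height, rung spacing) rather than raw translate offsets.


A bench: a 1713×379 mm seat slab, 50 mm thick, top at z = 462 mm, on four 55×55 mm square legs flush with the seat corners and standing on z = 0.


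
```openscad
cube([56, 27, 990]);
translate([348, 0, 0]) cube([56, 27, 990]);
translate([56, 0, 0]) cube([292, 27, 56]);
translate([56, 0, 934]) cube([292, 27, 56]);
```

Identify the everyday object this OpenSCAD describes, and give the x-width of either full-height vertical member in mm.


A picture frame. The border width is 56 mm.

Four thin pieces enclosing a rectangular opening — a picture frame. The two full-height stiles are 990 mm tall; the top rail sits at z = 934 and is 56 mm tall, so the border above the opening is 990 − 934 = 56 mm, matching the stile x-width.


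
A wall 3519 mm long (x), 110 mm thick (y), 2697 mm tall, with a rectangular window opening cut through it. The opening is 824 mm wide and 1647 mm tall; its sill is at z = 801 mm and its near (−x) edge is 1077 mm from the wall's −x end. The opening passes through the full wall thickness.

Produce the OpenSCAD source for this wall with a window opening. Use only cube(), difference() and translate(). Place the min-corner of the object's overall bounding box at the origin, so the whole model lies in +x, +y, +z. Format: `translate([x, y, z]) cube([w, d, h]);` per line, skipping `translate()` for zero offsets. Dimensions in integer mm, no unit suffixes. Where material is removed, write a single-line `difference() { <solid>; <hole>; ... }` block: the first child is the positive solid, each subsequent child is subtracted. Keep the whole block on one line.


difference() { cube([3519, 110, 2697]); translate([1077, 0, 801]) cube([824, 110, 1647]); }


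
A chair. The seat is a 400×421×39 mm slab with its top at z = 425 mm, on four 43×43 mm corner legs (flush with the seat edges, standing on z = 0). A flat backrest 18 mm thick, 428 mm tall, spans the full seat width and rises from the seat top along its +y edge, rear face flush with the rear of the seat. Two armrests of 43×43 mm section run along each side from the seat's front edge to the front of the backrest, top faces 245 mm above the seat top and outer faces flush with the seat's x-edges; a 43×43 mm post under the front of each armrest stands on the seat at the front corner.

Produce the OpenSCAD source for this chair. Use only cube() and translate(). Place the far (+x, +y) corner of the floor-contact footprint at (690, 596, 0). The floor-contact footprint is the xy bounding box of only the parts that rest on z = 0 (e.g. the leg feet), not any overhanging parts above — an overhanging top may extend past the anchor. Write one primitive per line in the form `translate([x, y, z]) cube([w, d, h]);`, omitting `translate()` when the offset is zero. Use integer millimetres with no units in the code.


translate([290, 175, 386]) cube([400, 421, 39]);
translate([290, 175, 0]) cube([43, 43, 386]);
translate([647, 175, 0]) cube([43, 43, 386]);
translate([290, 553, 0]) cube([43, 43, 386]);
translate([647, 553, 0]) cube([43, 43, 386]);
translate([290, 578, 425]) cube([400, 18, 428]);
translate([290, 175, 627]) cube([43, 403, 43]);
translate([647, 175, 627]) cube([43, 403, 43]);
translate([290, 175, 425]) cube([43, 43, 202]);
translate([647, 175, 425]) cube([43, 43, 202]);


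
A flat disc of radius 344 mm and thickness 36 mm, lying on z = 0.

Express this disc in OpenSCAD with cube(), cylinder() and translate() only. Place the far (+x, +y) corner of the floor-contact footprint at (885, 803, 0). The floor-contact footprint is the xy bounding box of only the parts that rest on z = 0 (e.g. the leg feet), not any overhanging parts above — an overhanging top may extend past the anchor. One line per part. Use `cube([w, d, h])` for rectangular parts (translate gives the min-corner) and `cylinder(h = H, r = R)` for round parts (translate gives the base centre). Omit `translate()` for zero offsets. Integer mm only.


translate([541, 459, 0]) cylinder(h = 36, r = 344);


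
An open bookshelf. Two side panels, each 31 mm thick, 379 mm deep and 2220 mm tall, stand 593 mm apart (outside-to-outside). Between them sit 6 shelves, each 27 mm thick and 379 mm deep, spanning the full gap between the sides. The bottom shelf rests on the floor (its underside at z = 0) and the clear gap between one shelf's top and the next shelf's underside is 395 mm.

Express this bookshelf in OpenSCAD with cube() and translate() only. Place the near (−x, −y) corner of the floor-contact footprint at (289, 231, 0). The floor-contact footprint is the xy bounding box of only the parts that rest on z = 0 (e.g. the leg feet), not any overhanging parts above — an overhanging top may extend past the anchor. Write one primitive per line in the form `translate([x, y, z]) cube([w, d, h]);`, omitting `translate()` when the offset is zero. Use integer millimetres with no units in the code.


translate([289, 231, 0]) cube([31, 379, 2220]);
translate([851, 231, 0]) cube([31, 379, 2220]);
translate([320, 231, 0]) cube([531, 379, 27]);
translate([320, 231, 422]) cube([531, 379, 27]);
translate([320, 231, 844]) cube([531, 379, 27]);
translate([320, 231, 1266]) cube([531, 379, 27]);
translate([320, 231, 1688]) cube([531, 379, 27]);
translate([320, 231, 2110]) cube([531, 379, 27]);


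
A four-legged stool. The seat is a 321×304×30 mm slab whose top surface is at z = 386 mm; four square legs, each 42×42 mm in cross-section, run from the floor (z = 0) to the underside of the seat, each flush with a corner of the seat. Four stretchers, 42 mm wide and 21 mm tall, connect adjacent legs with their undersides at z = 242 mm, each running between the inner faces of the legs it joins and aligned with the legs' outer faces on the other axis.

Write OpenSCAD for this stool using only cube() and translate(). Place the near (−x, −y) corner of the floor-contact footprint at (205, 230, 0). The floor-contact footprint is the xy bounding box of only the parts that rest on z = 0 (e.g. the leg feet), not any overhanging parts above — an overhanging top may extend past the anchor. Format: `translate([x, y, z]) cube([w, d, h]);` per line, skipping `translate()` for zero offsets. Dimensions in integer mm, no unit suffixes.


// leg_h = 386 - 30 = 356
// stretcher span = 321 - 2*42 = 237
translate([205, 230, 356]) cube([321, 304, 30]);
translate([205, 230, 0]) cube([42, 42, 356]);
translate([484, 230, 0]) cube([42, 42, 356]);
translate([205, 492, 0]) cube([42, 42, 356]);
translate([484, 492, 0]) cube([42, 42, 356]);
translate([247, 230, 242]) cube([237, 42, 21]);
translate([247, 492, 242]) cube([237, 42, 21]);
translate([205, 272, 242]) cube([42, 220, 21]);
translate([484, 272, 242]) cube([42, 220, 21]);


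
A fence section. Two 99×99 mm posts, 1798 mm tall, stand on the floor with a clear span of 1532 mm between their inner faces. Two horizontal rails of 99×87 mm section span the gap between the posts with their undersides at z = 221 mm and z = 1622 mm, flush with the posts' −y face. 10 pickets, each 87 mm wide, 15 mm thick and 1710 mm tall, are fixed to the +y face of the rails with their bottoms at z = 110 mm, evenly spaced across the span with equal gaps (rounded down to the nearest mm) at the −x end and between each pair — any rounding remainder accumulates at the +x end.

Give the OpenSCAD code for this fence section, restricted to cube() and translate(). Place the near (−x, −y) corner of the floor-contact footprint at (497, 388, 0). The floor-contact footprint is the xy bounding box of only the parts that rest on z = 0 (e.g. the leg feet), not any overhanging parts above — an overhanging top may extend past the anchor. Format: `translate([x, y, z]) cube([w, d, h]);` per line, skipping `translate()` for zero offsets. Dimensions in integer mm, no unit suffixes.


translate([497, 388, 0]) cube([99, 99, 1798]);
translate([2128, 388, 0]) cube([99, 99, 1798]);
translate([596, 388, 221]) cube([1532, 99, 87]);
translate([596, 388, 1622]) cube([1532, 99, 87]);
translate([656, 487, 110]) cube([87, 15, 1710]);
translate([803, 487, 110]) cube([87, 15, 1710]);
translate([950, 487, 110]) cube([87, 15, 1710]);
translate([1097, 487, 110]) cube([87, 15, 1710]);
translate([1244, 487, 110]) cube([87, 15, 1710]);
translate([1391, 487, 110]) cube([87, 15, 1710]);
translate([1538, 487, 110]) cube([87, 15, 1710]);
translate([1685, 487, 110]) cube([87, 15, 1710]);
translate([1832, 487, 110]) cube([87, 15, 1710]);
translate([1979, 487, 110]) cube([87, 15, 1710]);


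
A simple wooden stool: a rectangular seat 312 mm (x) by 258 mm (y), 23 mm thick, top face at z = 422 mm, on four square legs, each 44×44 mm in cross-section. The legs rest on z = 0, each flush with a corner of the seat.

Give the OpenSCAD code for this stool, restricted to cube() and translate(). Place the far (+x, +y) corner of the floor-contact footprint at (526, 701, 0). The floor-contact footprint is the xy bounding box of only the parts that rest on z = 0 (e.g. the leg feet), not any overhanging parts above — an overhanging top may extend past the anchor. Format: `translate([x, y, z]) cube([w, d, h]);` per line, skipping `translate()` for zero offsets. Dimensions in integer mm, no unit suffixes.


translate([214, 443, 399]) cube([312, 258, 23]);
translate([214, 443, 0]) cube([44, 44, 399]);
translate([482, 443, 0]) cube([44, 44, 399]);
translate([214, 657, 0]) cube([44, 44, 399]);
translate([482, 657, 0]) cube([44, 44, 399]);


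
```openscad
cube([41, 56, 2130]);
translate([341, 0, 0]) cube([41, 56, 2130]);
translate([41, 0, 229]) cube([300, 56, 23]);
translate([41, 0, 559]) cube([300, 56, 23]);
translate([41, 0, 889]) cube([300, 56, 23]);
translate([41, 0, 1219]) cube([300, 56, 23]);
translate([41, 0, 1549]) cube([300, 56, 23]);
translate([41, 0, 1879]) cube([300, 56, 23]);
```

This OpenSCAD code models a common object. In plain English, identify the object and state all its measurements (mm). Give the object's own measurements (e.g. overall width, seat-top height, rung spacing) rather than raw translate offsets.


A straight ladder. Two 41×56 mm vertical rails, 2130 mm tall, stand 382 mm apart (outside-to-outside) with their front faces coplanar on the −y side. 6 rungs, each 56 mm deep and 23 mm tall, span between the inner faces of the rails, front faces flush with the rails. The lowest rung's underside is at z = 229 mm and rungs are spaced 330 mm apart (underside to underside).


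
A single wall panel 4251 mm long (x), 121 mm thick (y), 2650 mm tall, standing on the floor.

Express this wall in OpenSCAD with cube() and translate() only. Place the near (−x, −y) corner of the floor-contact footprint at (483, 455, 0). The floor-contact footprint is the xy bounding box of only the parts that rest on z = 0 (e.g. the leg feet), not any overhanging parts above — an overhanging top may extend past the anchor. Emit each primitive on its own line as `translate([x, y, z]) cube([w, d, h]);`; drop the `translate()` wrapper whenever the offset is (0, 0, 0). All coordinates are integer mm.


translate([483, 455, 0]) cube([4251, 121, 2650]);


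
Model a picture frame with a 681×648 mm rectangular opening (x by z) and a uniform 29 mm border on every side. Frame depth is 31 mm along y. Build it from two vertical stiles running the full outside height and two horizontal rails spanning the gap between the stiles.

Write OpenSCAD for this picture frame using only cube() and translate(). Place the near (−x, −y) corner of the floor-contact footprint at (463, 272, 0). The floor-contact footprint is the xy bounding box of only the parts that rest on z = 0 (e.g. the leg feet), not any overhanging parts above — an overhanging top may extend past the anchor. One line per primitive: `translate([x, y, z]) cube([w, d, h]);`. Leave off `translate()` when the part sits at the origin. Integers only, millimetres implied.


translate([463, 272, 0]) cube([29, 31, 706]);
translate([1173, 272, 0]) cube([29, 31, 706]);
translate([492, 272, 0]) cube([681, 31, 29]);
translate([492, 272, 677]) cube([681, 31, 29]);


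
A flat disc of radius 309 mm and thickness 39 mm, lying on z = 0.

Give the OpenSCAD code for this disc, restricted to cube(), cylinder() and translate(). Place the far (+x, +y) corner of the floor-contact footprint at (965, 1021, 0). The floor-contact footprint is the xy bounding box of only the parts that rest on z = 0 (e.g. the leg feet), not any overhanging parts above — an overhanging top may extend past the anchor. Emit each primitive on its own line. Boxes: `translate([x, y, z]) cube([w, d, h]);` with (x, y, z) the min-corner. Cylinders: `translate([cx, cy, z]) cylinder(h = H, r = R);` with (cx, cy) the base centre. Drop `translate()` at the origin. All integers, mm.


translate([656, 712, 0]) cylinder(h = 39, r = 309);


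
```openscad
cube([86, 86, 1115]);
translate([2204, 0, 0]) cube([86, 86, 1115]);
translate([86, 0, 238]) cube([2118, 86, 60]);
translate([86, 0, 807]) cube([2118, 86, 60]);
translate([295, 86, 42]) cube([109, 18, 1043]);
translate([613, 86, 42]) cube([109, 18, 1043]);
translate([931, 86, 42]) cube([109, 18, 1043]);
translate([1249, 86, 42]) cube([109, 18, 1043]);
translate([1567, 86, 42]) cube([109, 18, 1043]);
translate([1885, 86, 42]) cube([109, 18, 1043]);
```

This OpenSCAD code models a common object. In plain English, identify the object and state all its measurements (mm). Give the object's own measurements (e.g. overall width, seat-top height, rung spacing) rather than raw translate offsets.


A fence section. Two 86×86 mm posts, 1115 mm tall, stand on the floor with a clear span of 2118 mm between their inner faces. Two horizontal rails of 86×60 mm section span the gap between the posts with their undersides at z = 238 mm and z = 807 mm, flush with the posts' −y face. 6 pickets, each 109 mm wide, 18 mm thick and 1043 mm tall, are fixed to the +y face of the rails with their bottoms at z = 42 mm, spaced across the span with a 209 mm gap after the −x post and between neighbouring pickets, with 210 mm left before the +x post.


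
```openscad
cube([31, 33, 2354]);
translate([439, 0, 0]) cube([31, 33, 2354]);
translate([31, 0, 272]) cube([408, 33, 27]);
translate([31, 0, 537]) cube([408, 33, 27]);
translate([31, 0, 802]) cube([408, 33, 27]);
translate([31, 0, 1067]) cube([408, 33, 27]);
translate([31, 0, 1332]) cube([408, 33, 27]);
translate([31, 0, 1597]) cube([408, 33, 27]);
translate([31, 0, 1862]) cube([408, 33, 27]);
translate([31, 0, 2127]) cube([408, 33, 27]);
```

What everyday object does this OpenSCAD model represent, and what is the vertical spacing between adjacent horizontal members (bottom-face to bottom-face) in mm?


A ladder. The rung spacing is 265 mm.

Two tall 31×33 posts with 8 short bars between them — a ladder. Adjacent rungs sit at z = 272 and z = 537, so the spacing is 537 − 272 = 265 mm.


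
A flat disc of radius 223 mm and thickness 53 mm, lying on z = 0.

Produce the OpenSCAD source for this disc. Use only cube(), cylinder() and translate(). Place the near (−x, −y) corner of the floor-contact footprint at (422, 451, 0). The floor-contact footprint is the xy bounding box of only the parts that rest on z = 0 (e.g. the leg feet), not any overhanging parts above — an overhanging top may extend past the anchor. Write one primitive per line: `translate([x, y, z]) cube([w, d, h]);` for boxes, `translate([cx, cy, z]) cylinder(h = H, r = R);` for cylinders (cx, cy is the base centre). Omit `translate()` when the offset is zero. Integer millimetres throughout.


translate([645, 674, 0]) cylinder(h = 53, r = 223);


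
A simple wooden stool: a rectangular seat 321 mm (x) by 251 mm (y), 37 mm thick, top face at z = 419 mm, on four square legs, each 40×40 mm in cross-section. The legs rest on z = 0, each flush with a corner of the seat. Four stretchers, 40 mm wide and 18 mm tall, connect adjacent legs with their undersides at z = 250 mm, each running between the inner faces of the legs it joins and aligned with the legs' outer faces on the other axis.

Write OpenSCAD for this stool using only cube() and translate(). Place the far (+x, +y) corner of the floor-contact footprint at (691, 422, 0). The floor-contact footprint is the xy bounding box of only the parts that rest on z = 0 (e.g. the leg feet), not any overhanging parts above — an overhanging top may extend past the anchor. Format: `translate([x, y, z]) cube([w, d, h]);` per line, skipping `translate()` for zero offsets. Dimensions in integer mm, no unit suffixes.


translate([370, 171, 382]) cube([321, 251, 37]);
translate([370, 171, 0]) cube([40, 40, 382]);
translate([651, 171, 0]) cube([40, 40, 382]);
translate([370, 382, 0]) cube([40, 40, 382]);
translate([651, 382, 0]) cube([40, 40, 382]);
translate([410, 171, 250]) cube([241, 40, 18]);
translate([410, 382, 250]) cube([241, 40, 18]);
translate([370, 211, 250]) cube([40, 171, 18]);
translate([651, 211, 250]) cube([40, 171, 18]);


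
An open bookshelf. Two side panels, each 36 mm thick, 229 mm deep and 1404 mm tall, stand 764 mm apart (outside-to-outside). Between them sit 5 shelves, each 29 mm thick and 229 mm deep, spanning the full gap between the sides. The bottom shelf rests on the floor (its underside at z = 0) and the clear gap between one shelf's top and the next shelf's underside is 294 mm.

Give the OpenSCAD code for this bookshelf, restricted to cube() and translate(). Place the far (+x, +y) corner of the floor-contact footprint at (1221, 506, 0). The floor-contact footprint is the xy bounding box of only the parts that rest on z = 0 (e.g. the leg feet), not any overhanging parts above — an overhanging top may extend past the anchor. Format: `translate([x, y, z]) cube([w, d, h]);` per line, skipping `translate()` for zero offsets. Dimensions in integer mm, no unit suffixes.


translate([457, 277, 0]) cube([36, 229, 1404]);
translate([1185, 277, 0]) cube([36, 229, 1404]);
translate([493, 277, 0]) cube([692, 229, 29]);
translate([493, 277, 323]) cube([692, 229, 29]);
translate([493, 277, 646]) cube([692, 229, 29]);
translate([493, 277, 969]) cube([692, 229, 29]);
translate([493, 277, 1292]) cube([692, 229, 29]);


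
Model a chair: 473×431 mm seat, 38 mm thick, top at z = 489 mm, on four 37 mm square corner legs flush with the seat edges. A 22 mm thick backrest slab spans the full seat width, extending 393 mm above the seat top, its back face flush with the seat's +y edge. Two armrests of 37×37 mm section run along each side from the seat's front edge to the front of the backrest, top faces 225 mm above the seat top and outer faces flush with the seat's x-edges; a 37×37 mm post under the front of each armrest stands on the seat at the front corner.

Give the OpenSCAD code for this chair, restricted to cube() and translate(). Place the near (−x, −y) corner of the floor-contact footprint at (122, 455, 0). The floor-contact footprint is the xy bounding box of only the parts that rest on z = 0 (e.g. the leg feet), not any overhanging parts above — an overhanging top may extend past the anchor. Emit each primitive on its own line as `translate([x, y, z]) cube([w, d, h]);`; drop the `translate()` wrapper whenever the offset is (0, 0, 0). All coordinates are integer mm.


translate([122, 455, 451]) cube([473, 431, 38]);
translate([122, 455, 0]) cube([37, 37, 451]);
translate([558, 455, 0]) cube([37, 37, 451]);
translate([122, 849, 0]) cube([37, 37, 451]);
translate([558, 849, 0]) cube([37, 37, 451]);
translate([122, 864, 489]) cube([473, 22, 393]);
translate([122, 455, 677]) cube([37, 409, 37]);
translate([558, 455, 677]) cube([37, 409, 37]);
translate([122, 455, 489]) cube([37, 37, 188]);
translate([558, 455, 489]) cube([37, 37, 188]);


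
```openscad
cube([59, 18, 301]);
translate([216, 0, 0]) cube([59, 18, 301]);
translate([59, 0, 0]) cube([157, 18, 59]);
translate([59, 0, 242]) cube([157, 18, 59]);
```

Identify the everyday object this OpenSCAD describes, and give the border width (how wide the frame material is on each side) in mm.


A picture frame. The border width is 59 mm.

Four thin pieces enclosing a rectangular opening — a picture frame. The two full-height stiles are 301 mm tall; the top rail sits at z = 242 and is 59 mm tall, so the border above the opening is 301 − 242 = 59 mm, matching the stile x-width.


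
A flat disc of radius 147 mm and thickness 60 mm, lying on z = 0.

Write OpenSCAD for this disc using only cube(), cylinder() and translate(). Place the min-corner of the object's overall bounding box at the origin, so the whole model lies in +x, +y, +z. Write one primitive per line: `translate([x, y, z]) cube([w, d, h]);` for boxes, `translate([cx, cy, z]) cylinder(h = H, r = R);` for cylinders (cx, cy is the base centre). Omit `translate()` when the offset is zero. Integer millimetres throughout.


translate([147, 147, 0]) cylinder(h = 60, r = 147);


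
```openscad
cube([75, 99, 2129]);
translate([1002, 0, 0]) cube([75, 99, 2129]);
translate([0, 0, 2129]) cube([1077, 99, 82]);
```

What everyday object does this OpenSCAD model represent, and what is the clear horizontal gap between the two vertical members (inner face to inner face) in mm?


A door frame. The clear opening width is 927 mm.

Two 2129 mm tall posts with a header on top — a door frame. The left jamb is 75 mm wide at x = 0; the right jamb starts at x = 1002. The clear opening is 1002 − 75 = 927 mm.


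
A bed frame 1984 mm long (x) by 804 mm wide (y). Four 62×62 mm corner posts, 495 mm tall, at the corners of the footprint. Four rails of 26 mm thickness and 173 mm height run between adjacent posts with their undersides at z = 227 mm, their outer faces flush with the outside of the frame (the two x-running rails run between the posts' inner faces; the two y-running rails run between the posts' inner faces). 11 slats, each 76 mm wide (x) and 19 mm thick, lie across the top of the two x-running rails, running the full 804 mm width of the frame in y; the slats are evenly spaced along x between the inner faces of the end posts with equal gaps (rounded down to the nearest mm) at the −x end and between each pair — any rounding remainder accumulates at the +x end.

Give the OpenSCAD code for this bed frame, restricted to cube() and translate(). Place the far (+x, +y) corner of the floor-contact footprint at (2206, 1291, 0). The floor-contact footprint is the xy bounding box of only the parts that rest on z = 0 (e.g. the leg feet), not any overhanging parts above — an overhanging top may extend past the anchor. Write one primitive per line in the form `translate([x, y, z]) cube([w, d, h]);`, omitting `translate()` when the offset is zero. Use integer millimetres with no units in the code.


translate([222, 487, 0]) cube([62, 62, 495]);
translate([222, 1229, 0]) cube([62, 62, 495]);
translate([2144, 487, 0]) cube([62, 62, 495]);
translate([2144, 1229, 0]) cube([62, 62, 495]);
translate([284, 487, 227]) cube([1860, 26, 173]);
translate([284, 1265, 227]) cube([1860, 26, 173]);
translate([222, 549, 227]) cube([26, 680, 173]);
translate([2180, 549, 227]) cube([26, 680, 173]);
translate([369, 487, 400]) cube([76, 804, 19]);
translate([530, 487, 400]) cube([76, 804, 19]);
translate([691, 487, 400]) cube([76, 804, 19]);
translate([852, 487, 400]) cube([76, 804, 19]);
translate([1013, 487, 400]) cube([76, 804, 19]);
translate([1174, 487, 400]) cube([76, 804, 19]);
translate([1335, 487, 400]) cube([76, 804, 19]);
translate([1496, 487, 400]) cube([76, 804, 19]);
translate([1657, 487, 400]) cube([76, 804, 19]);
translate([1818, 487, 400]) cube([76, 804, 19]);
translate([1979, 487, 400]) cube([76, 804, 19]);


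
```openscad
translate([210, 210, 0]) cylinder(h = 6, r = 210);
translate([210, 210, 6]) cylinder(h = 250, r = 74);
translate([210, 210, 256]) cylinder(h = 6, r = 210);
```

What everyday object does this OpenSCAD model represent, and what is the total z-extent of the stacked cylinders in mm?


A spool. The overall height is 262 mm.

Three coaxial cylinders, large–small–large — a spool. Two 6 mm flanges and a 250 mm core give 6 + 250 + 6 = 262 mm.


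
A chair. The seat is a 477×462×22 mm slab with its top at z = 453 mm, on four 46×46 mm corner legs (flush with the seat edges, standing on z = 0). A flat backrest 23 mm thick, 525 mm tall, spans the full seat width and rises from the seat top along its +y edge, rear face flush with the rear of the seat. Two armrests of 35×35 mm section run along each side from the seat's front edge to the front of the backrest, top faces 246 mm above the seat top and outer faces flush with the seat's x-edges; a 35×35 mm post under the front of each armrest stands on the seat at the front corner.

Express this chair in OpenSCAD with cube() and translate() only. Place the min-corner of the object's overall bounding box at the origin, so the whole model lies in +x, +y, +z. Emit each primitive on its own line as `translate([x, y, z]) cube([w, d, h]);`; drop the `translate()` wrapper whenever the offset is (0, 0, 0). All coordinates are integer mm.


translate([0, 0, 431]) cube([477, 462, 22]);
cube([46, 46, 431]);
translate([431, 0, 0]) cube([46, 46, 431]);
translate([0, 416, 0]) cube([46, 46, 431]);
translate([431, 416, 0]) cube([46, 46, 431]);
translate([0, 439, 453]) cube([477, 23, 525]);
translate([0, 0, 664]) cube([35, 439, 35]);
translate([442, 0, 664]) cube([35, 439, 35]);
translate([0, 0, 453]) cube([35, 35, 211]);
translate([442, 0, 453]) cube([35, 35, 211]);


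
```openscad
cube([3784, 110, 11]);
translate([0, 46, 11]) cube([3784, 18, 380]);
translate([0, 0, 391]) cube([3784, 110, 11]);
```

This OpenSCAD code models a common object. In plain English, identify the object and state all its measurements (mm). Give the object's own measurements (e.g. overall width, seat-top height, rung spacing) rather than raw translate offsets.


An I-beam lying along x, 3784 mm long. Overall section height 402 mm. Two flanges 110 mm wide (y) and 11 mm thick, one on the floor and one at the top; a web 18 mm thick runs between them, centred on the flange width.


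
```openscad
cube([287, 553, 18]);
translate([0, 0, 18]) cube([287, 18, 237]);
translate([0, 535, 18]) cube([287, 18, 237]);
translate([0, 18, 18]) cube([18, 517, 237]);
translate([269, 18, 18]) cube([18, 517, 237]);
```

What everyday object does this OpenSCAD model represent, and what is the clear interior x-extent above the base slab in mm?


An open box. The internal width is 251 mm.

A 287×553 base slab with four walls standing on it — an open box. The base is 287 mm wide and the walls are 18 mm thick, so the internal width is 287 − 2 × 18 = 251 mm.


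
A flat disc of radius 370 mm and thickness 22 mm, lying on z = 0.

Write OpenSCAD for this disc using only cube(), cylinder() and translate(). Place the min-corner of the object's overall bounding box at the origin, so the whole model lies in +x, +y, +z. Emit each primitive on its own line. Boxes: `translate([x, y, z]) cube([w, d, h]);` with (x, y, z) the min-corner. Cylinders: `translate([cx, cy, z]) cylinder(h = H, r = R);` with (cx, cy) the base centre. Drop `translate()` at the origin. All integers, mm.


translate([370, 370, 0]) cylinder(h = 22, r = 370);


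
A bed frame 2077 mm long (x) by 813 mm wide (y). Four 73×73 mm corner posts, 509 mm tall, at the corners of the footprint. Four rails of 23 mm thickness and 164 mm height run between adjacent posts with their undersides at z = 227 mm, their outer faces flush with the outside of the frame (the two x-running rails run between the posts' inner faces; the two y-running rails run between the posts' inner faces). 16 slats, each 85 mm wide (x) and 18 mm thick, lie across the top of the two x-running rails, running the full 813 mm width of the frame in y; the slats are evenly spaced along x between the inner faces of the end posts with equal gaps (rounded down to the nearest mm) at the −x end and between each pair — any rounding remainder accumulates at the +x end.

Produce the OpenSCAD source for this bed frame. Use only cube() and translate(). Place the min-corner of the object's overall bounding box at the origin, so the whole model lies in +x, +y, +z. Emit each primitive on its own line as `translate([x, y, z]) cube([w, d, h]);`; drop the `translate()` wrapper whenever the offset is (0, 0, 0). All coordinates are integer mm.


cube([73, 73, 509]);
translate([0, 740, 0]) cube([73, 73, 509]);
translate([2004, 0, 0]) cube([73, 73, 509]);
translate([2004, 740, 0]) cube([73, 73, 509]);
translate([73, 0, 227]) cube([1931, 23, 164]);
translate([73, 790, 227]) cube([1931, 23, 164]);
translate([0, 73, 227]) cube([23, 667, 164]);
translate([2054, 73, 227]) cube([23, 667, 164]);
translate([106, 0, 391]) cube([85, 813, 18]);
translate([224, 0, 391]) cube([85, 813, 18]);
translate([342, 0, 391]) cube([85, 813, 18]);
translate([460, 0, 391]) cube([85, 813, 18]);
translate([578, 0, 391]) cube([85, 813, 18]);
translate([696, 0, 391]) cube([85, 813, 18]);
translate([814, 0, 391]) cube([85, 813, 18]);
translate([932, 0, 391]) cube([85, 813, 18]);
translate([1050, 0, 391]) cube([85, 813, 18]);
translate([1168, 0, 391]) cube([85, 813, 18]);
translate([1286, 0, 391]) cube([85, 813, 18]);
translate([1404, 0, 391]) cube([85, 813, 18]);
translate([1522, 0, 391]) cube([85, 813, 18]);
translate([1640, 0, 391]) cube([85, 813, 18]);
translate([1758, 0, 391]) cube([85, 813, 18]);
translate([1876, 0, 391]) cube([85, 813, 18]);


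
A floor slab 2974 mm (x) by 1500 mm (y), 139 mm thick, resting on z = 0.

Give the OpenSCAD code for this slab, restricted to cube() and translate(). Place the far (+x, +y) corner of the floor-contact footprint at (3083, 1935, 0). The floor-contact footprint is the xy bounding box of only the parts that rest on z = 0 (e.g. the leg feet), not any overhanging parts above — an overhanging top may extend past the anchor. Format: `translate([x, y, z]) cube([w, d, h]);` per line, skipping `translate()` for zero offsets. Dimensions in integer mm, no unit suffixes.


translate([109, 435, 0]) cube([2974, 1500, 139]);


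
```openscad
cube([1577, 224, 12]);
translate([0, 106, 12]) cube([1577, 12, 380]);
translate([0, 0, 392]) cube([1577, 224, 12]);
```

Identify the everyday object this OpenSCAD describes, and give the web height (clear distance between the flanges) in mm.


An I-beam. The web height is 380 mm.

Two wide flanges with a thin centred web — an I-beam. Overall 404 mm minus two 12 mm flanges gives a web of 404 − 2·12 = 380 mm.


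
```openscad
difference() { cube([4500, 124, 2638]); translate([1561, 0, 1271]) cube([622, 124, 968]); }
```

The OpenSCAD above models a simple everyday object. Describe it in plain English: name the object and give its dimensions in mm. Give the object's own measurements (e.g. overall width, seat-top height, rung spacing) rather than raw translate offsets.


A wall 4500 mm long (x), 124 mm thick (y), 2638 mm tall, with a rectangular window opening cut through it. The opening is 622 mm wide and 968 mm tall; its sill is at z = 1271 mm and its near (−x) edge is 1561 mm from the wall's −x end. The opening passes through the full wall thickness.


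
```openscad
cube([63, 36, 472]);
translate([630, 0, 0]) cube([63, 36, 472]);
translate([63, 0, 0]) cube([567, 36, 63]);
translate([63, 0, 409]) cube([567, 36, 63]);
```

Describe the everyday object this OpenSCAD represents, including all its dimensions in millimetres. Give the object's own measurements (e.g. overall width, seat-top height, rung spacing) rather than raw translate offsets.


A rectangular picture frame lying in the x–z plane (depth along y). The opening is 567 mm wide (x) by 346 mm tall (z), surrounded by a border 63 mm wide on all four sides. The frame is 36 mm deep and is made of two full-height vertical stiles with two horizontal rails fitted between them.


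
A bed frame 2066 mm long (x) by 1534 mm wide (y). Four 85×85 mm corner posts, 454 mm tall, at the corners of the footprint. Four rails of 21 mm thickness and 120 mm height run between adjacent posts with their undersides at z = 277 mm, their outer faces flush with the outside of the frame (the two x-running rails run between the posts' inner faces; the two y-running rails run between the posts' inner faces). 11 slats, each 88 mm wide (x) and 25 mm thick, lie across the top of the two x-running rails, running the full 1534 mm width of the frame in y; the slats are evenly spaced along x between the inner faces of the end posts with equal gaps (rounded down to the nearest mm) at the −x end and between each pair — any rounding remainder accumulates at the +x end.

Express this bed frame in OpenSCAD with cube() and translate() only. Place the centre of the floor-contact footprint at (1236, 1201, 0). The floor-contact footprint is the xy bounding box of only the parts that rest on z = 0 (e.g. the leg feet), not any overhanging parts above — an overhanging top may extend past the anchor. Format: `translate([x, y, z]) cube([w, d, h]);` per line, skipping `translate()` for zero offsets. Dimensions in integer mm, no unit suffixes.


translate([203, 434, 0]) cube([85, 85, 454]);
translate([203, 1883, 0]) cube([85, 85, 454]);
translate([2184, 434, 0]) cube([85, 85, 454]);
translate([2184, 1883, 0]) cube([85, 85, 454]);
translate([288, 434, 277]) cube([1896, 21, 120]);
translate([288, 1947, 277]) cube([1896, 21, 120]);
translate([203, 519, 277]) cube([21, 1364, 120]);
translate([2248, 519, 277]) cube([21, 1364, 120]);
translate([365, 434, 397]) cube([88, 1534, 25]);
translate([530, 434, 397]) cube([88, 1534, 25]);
translate([695, 434, 397]) cube([88, 1534, 25]);
translate([860, 434, 397]) cube([88, 1534, 25]);
translate([1025, 434, 397]) cube([88, 1534, 25]);
translate([1190, 434, 397]) cube([88, 1534, 25]);
translate([1355, 434, 397]) cube([88, 1534, 25]);
translate([1520, 434, 397]) cube([88, 1534, 25]);
translate([1685, 434, 397]) cube([88, 1534, 25]);
translate([1850, 434, 397]) cube([88, 1534, 25]);
translate([2015, 434, 397]) cube([88, 1534, 25]);


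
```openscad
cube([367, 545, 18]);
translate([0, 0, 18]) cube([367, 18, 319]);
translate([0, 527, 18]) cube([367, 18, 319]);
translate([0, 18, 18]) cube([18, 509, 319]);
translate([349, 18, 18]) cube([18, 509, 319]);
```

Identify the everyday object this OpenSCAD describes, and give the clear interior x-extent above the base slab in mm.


An open box. The internal width is 331 mm.

A 367×545 base slab with four walls standing on it — an open box. The base is 367 mm wide and the walls are 18 mm thick, so the internal width is 367 − 2 × 18 = 331 mm.


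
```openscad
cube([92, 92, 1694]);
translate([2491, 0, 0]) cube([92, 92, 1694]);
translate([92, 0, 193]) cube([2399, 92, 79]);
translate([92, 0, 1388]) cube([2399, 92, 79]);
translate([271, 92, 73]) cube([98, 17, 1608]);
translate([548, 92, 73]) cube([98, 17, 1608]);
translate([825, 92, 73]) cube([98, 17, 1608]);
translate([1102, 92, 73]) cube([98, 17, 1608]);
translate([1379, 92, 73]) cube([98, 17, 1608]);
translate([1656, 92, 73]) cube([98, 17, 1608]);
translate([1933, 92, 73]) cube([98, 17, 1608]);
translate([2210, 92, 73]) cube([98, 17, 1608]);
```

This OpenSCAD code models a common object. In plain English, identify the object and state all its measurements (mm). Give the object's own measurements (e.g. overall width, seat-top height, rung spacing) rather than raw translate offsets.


A fence section. Two 92×92 mm posts, 1694 mm tall, stand on the floor with a clear span of 2399 mm between their inner faces. Two horizontal rails of 92×79 mm section span the gap between the posts with their undersides at z = 193 mm and z = 1388 mm, flush with the posts' −y face. 8 pickets, each 98 mm wide, 17 mm thick and 1608 mm tall, are fixed to the +y face of the rails with their bottoms at z = 73 mm, spaced across the span with a 179 mm gap after the −x post and between neighbouring pickets, with 183 mm left before the +x post.


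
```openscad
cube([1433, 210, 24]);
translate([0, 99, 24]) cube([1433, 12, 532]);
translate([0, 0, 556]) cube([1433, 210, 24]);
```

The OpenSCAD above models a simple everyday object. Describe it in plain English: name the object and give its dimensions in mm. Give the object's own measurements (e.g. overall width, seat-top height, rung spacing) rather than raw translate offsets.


An I-beam lying along x, 1433 mm long. Overall section height 580 mm. Two flanges 210 mm wide (y) and 24 mm thick, one on the floor and one at the top; a web 12 mm thick runs between them, centred on the flange width.


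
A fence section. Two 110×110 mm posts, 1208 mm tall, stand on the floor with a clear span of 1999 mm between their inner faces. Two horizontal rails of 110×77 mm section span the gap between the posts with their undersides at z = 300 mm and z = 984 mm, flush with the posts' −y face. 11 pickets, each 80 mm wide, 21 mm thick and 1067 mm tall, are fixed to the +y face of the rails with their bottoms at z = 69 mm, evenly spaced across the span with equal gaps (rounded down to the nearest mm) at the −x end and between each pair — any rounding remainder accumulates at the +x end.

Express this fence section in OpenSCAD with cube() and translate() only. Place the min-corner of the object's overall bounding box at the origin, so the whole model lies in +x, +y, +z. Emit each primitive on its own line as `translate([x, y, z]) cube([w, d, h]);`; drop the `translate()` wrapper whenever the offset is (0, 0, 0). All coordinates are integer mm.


cube([110, 110, 1208]);
translate([2109, 0, 0]) cube([110, 110, 1208]);
translate([110, 0, 300]) cube([1999, 110, 77]);
translate([110, 0, 984]) cube([1999, 110, 77]);
translate([203, 110, 69]) cube([80, 21, 1067]);
translate([376, 110, 69]) cube([80, 21, 1067]);
translate([549, 110, 69]) cube([80, 21, 1067]);
translate([722, 110, 69]) cube([80, 21, 1067]);
translate([895, 110, 69]) cube([80, 21, 1067]);
translate([1068, 110, 69]) cube([80, 21, 1067]);
translate([1241, 110, 69]) cube([80, 21, 1067]);
translate([1414, 110, 69]) cube([80, 21, 1067]);
translate([1587, 110, 69]) cube([80, 21, 1067]);
translate([1760, 110, 69]) cube([80, 21, 1067]);
translate([1933, 110, 69]) cube([80, 21, 1067]);


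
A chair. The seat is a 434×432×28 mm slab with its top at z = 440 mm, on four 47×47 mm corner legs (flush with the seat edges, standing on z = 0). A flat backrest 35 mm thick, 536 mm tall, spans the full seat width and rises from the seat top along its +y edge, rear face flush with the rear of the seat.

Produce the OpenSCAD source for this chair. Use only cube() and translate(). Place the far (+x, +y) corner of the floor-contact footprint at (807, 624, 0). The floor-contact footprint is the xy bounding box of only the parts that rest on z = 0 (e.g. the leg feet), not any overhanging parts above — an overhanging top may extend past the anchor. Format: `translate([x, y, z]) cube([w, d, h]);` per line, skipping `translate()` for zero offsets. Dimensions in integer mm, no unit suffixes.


// leg_h = 440 - 28 = 412
translate([373, 192, 412]) cube([434, 432, 28]);
translate([373, 192, 0]) cube([47, 47, 412]);
translate([760, 192, 0]) cube([47, 47, 412]);
translate([373, 577, 0]) cube([47, 47, 412]);
translate([760, 577, 0]) cube([47, 47, 412]);
translate([373, 589, 440]) cube([434, 35, 536]);


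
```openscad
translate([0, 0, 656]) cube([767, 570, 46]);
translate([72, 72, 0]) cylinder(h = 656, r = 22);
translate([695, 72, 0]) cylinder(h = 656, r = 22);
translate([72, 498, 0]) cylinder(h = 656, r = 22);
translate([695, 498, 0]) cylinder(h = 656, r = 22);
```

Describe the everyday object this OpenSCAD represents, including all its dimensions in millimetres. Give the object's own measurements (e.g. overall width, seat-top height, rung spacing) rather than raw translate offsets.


A table: top 767 mm (x) × 570 mm (y), 46 mm thick, upper face at z = 702 mm, on four round legs of 44 mm diameter, each leg's bounding box inset 50 mm from the nearest pair of top edges from z = 0 to the bottom of the top.
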